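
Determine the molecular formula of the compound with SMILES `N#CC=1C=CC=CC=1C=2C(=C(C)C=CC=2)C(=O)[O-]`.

Heavy atoms from the SMILES: 15 C, 1 N, 2 O.
Implicit hydrogens by atom environment:
  7 × C (aromatic): 1 H each → 7
  5 × C (aromatic): no H
  2 × C: no H
  1 × C: 3 H
  1 × N: no H
  1 × O: no H
  1 × O (charge -1): no H
  Total hydrogens = 10.
Net charge -1.
Molecular formula: C15H10NO2-

C15H10NO2-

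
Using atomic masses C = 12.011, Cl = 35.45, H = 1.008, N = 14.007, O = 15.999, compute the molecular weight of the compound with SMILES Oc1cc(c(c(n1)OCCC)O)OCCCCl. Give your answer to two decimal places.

261.70

Molecular formula: C11H16ClNO4.
M = 11×12.011 + 1×35.45 + 16×1.008 + 1×14.007 + 4×15.999 = 261.70 g/mol.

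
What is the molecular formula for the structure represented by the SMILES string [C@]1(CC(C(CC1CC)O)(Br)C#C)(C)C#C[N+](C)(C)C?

Heavy atoms from the SMILES: 1 Br, 16 C, 1 N, 1 O.
Implicit hydrogens by atom environment:
  5 × C: 3 H each → 15
  5 × C: no H
  3 × C: 2 H each → 6
  3 × C: 1 H each → 3
  1 × Br: no H
  1 × N (charge +1): no H
  1 × O: 1 H
  Total hydrogens = 25.
Net charge +1.
Molecular formula: C16H25BrNO+

C16H25BrNO+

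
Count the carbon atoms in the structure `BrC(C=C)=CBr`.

4

The symbol for carbon appears 4 times in the SMILES.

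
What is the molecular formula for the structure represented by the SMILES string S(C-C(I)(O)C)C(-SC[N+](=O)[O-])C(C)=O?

C7H12INO4S2

Heavy atoms from the SMILES: 7 C, 1 I, 1 N, 4 O, 2 S.
Implicit hydrogens by atom environment:
  2 × C: 3 H each → 6
  2 × C: 2 H each → 4
  2 × C: no H
  2 × O: no H
  2 × S: no H
  1 × C: 1 H
  1 × I: no H
  1 × N (charge +1): no H
  1 × O: 1 H
  1 × O (charge -1): no H
  Total hydrogens = 12.
Molecular formula: C7H12INO4S2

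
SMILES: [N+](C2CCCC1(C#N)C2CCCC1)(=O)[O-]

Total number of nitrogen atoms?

2

The symbol for nitrogen appears 2 times in the SMILES.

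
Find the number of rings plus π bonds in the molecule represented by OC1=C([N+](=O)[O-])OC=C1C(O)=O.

5

Molecular formula from the SMILES: C5H3NO6.
DoU = (2C + 2 + N − H − X)/2 = (2·5 + 2 + 1 − 3 − 0)/2 = 10/2 = 5.
(Structurally: 1 ring(s) + 4 π bond(s) = 5.)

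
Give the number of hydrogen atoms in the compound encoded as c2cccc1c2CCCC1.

12

Hydrogens are implicit in SMILES; fill each atom to its normal valence:
  4 × C: 2 H each → 8
  4 × C (aromatic): 1 H each → 4
  2 × C (aromatic): no H
  Total hydrogens = 12.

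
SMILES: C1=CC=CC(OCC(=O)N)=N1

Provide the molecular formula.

C7H8N2O2

Heavy atoms from the SMILES: 7 C, 2 N, 2 O.
Implicit hydrogens by atom environment:
  4 × C (aromatic): 1 H each → 4
  2 × O: no H
  1 × C: 2 H
  1 × C (aromatic): no H
  1 × C: no H
  1 × N: 2 H
  1 × N (aromatic): no H
  Total hydrogens = 8.
Molecular formula: C7H8N2O2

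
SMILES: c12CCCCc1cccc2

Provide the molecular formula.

Heavy atoms from the SMILES: 10 C.
Implicit hydrogens by atom environment:
  4 × C: 2 H each → 8
  4 × C (aromatic): 1 H each → 4
  2 × C (aromatic): no H
  Total hydrogens = 12.
Molecular formula: C10H12

C10H12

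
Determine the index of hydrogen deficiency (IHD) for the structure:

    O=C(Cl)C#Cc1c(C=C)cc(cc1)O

Molecular formula from the SMILES: C11H7ClO2.
DoU = (2C + 2 + N − H − X)/2 = (2·11 + 2 + 0 − 7 − 1)/2 = 16/2 = 8.
(Structurally: 1 ring(s) + 7 π bond(s) = 8.)

8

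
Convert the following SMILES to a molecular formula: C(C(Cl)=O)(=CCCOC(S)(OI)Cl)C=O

Heavy atoms from the SMILES: 7 C, 2 Cl, 1 I, 4 O, 1 S.
Implicit hydrogens by atom environment:
  4 × O: no H
  3 × C: no H
  2 × C: 2 H each → 4
  2 × C: 1 H each → 2
  2 × Cl: no H
  1 × I: no H
  1 × S: 1 H
  Total hydrogens = 7.
Molecular formula: C7H7Cl2IO4S

C7H7Cl2IO4S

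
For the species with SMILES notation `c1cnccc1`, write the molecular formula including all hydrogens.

Heavy atoms from the SMILES: 5 C, 1 N.
Implicit hydrogens by atom environment:
  5 × C (aromatic): 1 H each → 5
  1 × N (aromatic): no H
  Total hydrogens = 5.
Molecular formula: C5H5N

C5H5N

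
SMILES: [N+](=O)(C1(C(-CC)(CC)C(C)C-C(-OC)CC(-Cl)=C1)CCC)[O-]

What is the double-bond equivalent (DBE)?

Molecular formula from the SMILES: C17H30ClNO3.
DoU = (2C + 2 + N − H − X)/2 = (2·17 + 2 + 1 − 30 − 1)/2 = 6/2 = 3.
(Structurally: 1 ring(s) + 2 π bond(s) = 3.)

3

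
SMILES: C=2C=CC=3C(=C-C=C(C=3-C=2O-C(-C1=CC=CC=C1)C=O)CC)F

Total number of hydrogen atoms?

Hydrogens are implicit in SMILES; fill each atom to its normal valence:
  10 × C (aromatic): 1 H each → 10
  6 × C (aromatic): no H
  2 × C: 1 H each → 2
  2 × O: no H
  1 × C: 3 H
  1 × C: 2 H
  1 × F: no H
  Total hydrogens = 17.

17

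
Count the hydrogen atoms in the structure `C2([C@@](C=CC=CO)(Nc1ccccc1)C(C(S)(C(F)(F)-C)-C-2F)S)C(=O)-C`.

Hydrogens are implicit in SMILES; fill each atom to its normal valence:
  7 × C: 1 H each → 7
  5 × C (aromatic): 1 H each → 5
  4 × C: no H
  3 × F: no H
  2 × C: 3 H each → 6
  2 × S: 1 H each → 2
  1 × C (aromatic): no H
  1 × N: 1 H
  1 × O: 1 H
  1 × O: no H
  Total hydrogens = 22.

22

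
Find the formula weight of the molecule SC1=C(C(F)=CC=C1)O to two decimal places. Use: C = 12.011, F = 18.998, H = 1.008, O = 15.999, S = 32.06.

144.16

Molecular formula: C6H5FOS.
M = 6×12.011 + 1×18.998 + 5×1.008 + 1×15.999 + 1×32.06 = 144.16 g/mol.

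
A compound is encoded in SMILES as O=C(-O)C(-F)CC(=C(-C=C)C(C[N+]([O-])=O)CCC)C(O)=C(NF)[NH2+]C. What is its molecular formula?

Heavy atoms from the SMILES: 15 C, 2 F, 3 N, 5 O.
Implicit hydrogens by atom environment:
  5 × C: 2 H each → 10
  5 × C: no H
  3 × C: 1 H each → 3
  2 × C: 3 H each → 6
  2 × F: no H
  2 × O: 1 H each → 2
  2 × O: no H
  1 × N (charge +1): 2 H
  1 × N: 1 H
  1 × N (charge +1): no H
  1 × O (charge -1): no H
  Total hydrogens = 24.
Net charge +1.
Molecular formula: C15H24F2N3O5+

C15H24F2N3O5+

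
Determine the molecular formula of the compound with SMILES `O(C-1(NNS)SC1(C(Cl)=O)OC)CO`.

C5H9ClN2O4S2

Heavy atoms from the SMILES: 5 C, 1 Cl, 2 N, 4 O, 2 S.
Implicit hydrogens by atom environment:
  3 × C: no H
  3 × O: no H
  2 × N: 1 H each → 2
  1 × C: 3 H
  1 × C: 2 H
  1 × Cl: no H
  1 × O: 1 H
  1 × S: 1 H
  1 × S: no H
  Total hydrogens = 9.
Molecular formula: C5H9ClN2O4S2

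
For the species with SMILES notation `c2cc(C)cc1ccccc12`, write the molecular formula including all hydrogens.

C11H10

Heavy atoms from the SMILES: 11 C.
Implicit hydrogens by atom environment:
  7 × C (aromatic): 1 H each → 7
  3 × C (aromatic): no H
  1 × C: 3 H
  Total hydrogens = 10.
Molecular formula: C11H10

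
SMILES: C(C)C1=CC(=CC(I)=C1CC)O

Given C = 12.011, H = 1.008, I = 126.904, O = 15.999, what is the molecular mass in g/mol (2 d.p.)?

Molecular formula: C10H13IO.
M = 10×12.011 + 13×1.008 + 1×126.904 + 1×15.999 = 276.12 g/mol.

276.12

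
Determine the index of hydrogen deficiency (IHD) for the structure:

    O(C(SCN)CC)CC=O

Molecular formula from the SMILES: C6H13NO2S.
DoU = (2C + 2 + N − H − X)/2 = (2·6 + 2 + 1 − 13 − 0)/2 = 2/2 = 1.
(Structurally: 0 ring(s) + 1 π bond(s) = 1.)

1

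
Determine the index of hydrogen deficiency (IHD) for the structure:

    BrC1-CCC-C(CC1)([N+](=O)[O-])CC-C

Molecular formula from the SMILES: C10H18BrNO2.
DoU = (2C + 2 + N − H − X)/2 = (2·10 + 2 + 1 − 18 − 1)/2 = 4/2 = 2.
(Structurally: 1 ring(s) + 1 π bond(s) = 2.)

2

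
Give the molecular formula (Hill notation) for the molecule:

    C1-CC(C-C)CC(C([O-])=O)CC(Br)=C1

C11H16BrO2-

Heavy atoms from the SMILES: 1 Br, 11 C, 2 O.
Implicit hydrogens by atom environment:
  5 × C: 2 H each → 10
  3 × C: 1 H each → 3
  2 × C: no H
  1 × Br: no H
  1 × C: 3 H
  1 × O: no H
  1 × O (charge -1): no H
  Total hydrogens = 16.
Net charge -1.
Molecular formula: C11H16BrO2-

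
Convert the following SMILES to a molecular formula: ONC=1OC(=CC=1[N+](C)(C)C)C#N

C8H12N3O2+

Heavy atoms from the SMILES: 8 C, 3 N, 2 O.
Implicit hydrogens by atom environment:
  3 × C: 3 H each → 9
  3 × C (aromatic): no H
  1 × C (aromatic): 1 H
  1 × C: no H
  1 × N: 1 H
  1 × N (charge +1): no H
  1 × N: no H
  1 × O: 1 H
  1 × O (aromatic): no H
  Total hydrogens = 12.
Net charge +1.
Molecular formula: C8H12N3O2+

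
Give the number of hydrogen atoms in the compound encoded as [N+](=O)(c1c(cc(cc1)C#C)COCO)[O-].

9

Hydrogens are implicit in SMILES; fill each atom to its normal valence:
  3 × C (aromatic): 1 H each → 3
  3 × C (aromatic): no H
  2 × C: 2 H each → 4
  2 × O: no H
  1 × C: 1 H
  1 × C: no H
  1 × N (charge +1): no H
  1 × O: 1 H
  1 × O (charge -1): no H
  Total hydrogens = 9.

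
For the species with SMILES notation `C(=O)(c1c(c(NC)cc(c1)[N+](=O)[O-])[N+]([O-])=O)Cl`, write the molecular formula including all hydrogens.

Heavy atoms from the SMILES: 8 C, 1 Cl, 3 N, 5 O.
Implicit hydrogens by atom environment:
  4 × C (aromatic): no H
  3 × O: no H
  2 × C (aromatic): 1 H each → 2
  2 × N (charge +1): no H
  2 × O (charge -1): no H
  1 × C: 3 H
  1 × C: no H
  1 × Cl: no H
  1 × N: 1 H
  Total hydrogens = 6.
Molecular formula: C8H6ClN3O5

C8H6ClN3O5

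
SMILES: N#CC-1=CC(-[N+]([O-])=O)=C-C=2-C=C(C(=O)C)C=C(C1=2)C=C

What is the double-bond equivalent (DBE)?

Molecular formula from the SMILES: C15H10N2O3.
DoU = (2C + 2 + N − H − X)/2 = (2·15 + 2 + 2 − 10 − 0)/2 = 24/2 = 12.
(Structurally: 2 ring(s) + 10 π bond(s) = 12.)

12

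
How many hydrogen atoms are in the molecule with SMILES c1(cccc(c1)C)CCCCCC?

20

Hydrogens are implicit in SMILES; fill each atom to its normal valence:
  5 × C: 2 H each → 10
  4 × C (aromatic): 1 H each → 4
  2 × C: 3 H each → 6
  2 × C (aromatic): no H
  Total hydrogens = 20.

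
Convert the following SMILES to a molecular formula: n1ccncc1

C4H4N2

Heavy atoms from the SMILES: 4 C, 2 N.
Implicit hydrogens by atom environment:
  4 × C (aromatic): 1 H each → 4
  2 × N (aromatic): no H
  Total hydrogens = 4.
Molecular formula: C4H4N2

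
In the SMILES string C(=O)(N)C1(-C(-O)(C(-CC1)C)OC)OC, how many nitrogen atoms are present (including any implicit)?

1

The symbol for nitrogen appears 1 time in the SMILES.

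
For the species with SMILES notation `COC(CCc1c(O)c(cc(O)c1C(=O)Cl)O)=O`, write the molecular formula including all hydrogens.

Heavy atoms from the SMILES: 11 C, 1 Cl, 6 O.
Implicit hydrogens by atom environment:
  5 × C (aromatic): no H
  3 × O: 1 H each → 3
  3 × O: no H
  2 × C: 2 H each → 4
  2 × C: no H
  1 × C: 3 H
  1 × C (aromatic): 1 H
  1 × Cl: no H
  Total hydrogens = 11.
Molecular formula: C11H11ClO6

C11H11ClO6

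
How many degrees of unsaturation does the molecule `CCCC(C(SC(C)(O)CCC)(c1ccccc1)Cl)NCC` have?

Molecular formula from the SMILES: C18H30ClNOS.
DoU = (2C + 2 + N − H − X)/2 = (2·18 + 2 + 1 − 30 − 1)/2 = 8/2 = 4.
(Structurally: 1 ring(s) + 3 π bond(s) = 4.)

4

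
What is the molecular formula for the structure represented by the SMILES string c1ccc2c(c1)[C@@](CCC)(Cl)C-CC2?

Heavy atoms from the SMILES: 13 C, 1 Cl.
Implicit hydrogens by atom environment:
  5 × C: 2 H each → 10
  4 × C (aromatic): 1 H each → 4
  2 × C (aromatic): no H
  1 × C: 3 H
  1 × C: no H
  1 × Cl: no H
  Total hydrogens = 17.
Molecular formula: C13H17Cl

C13H17Cl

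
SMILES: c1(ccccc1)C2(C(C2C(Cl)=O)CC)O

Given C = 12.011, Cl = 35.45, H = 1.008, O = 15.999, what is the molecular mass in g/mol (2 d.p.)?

Molecular formula: C12H13ClO2.
M = 12×12.011 + 1×35.45 + 13×1.008 + 2×15.999 = 224.68 g/mol.

224.68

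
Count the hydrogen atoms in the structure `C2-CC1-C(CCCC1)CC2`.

18

Hydrogens are implicit in SMILES; fill each atom to its normal valence:
  8 × C: 2 H each → 16
  2 × C: 1 H each → 2
  Total hydrogens = 18.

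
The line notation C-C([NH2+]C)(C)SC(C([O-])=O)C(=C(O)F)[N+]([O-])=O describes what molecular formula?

Heavy atoms from the SMILES: 8 C, 1 F, 2 N, 5 O, 1 S.
Implicit hydrogens by atom environment:
  4 × C: no H
  3 × C: 3 H each → 9
  2 × O: no H
  2 × O (charge -1): no H
  1 × C: 1 H
  1 × F: no H
  1 × N (charge +1): 2 H
  1 × N (charge +1): no H
  1 × O: 1 H
  1 × S: no H
  Total hydrogens = 13.
Molecular formula: C8H13FN2O5S

C8H13FN2O5S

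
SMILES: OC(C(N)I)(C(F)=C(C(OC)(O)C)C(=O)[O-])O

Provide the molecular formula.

C8H12FINO6-

Heavy atoms from the SMILES: 8 C, 1 F, 1 I, 1 N, 6 O.
Implicit hydrogens by atom environment:
  5 × C: no H
  3 × O: 1 H each → 3
  2 × C: 3 H each → 6
  2 × O: no H
  1 × C: 1 H
  1 × F: no H
  1 × I: no H
  1 × N: 2 H
  1 × O (charge -1): no H
  Total hydrogens = 12.
Net charge -1.
Molecular formula: C8H12FINO6-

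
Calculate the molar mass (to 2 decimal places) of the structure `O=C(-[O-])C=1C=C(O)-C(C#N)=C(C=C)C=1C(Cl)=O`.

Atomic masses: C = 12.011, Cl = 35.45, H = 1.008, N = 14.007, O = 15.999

250.61

Molecular formula: C11H5ClNO4-.
M = 11×12.011 + 1×35.45 + 5×1.008 + 1×14.007 + 4×15.999 = 250.61 g/mol.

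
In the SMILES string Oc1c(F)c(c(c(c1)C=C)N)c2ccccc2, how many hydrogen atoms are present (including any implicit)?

12

Hydrogens are implicit in SMILES; fill each atom to its normal valence:
  6 × C (aromatic): 1 H each → 6
  6 × C (aromatic): no H
  1 × C: 2 H
  1 × C: 1 H
  1 × F: no H
  1 × N: 2 H
  1 × O: 1 H
  Total hydrogens = 12.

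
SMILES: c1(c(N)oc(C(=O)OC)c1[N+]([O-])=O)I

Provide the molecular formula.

C6H5IN2O5

Heavy atoms from the SMILES: 6 C, 1 I, 2 N, 5 O.
Implicit hydrogens by atom environment:
  4 × C (aromatic): no H
  3 × O: no H
  1 × C: 3 H
  1 × C: no H
  1 × I: no H
  1 × N: 2 H
  1 × N (charge +1): no H
  1 × O (aromatic): no H
  1 × O (charge -1): no H
  Total hydrogens = 5.
Molecular formula: C6H5IN2O5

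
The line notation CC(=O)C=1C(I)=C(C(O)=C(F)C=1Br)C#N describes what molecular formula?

C9H4BrFINO2

Heavy atoms from the SMILES: 1 Br, 9 C, 1 F, 1 I, 1 N, 2 O.
Implicit hydrogens by atom environment:
  6 × C (aromatic): no H
  2 × C: no H
  1 × Br: no H
  1 × C: 3 H
  1 × F: no H
  1 × I: no H
  1 × N: no H
  1 × O: 1 H
  1 × O: no H
  Total hydrogens = 4.
Molecular formula: C9H4BrFINO2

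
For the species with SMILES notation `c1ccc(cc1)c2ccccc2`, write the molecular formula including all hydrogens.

C12H10

Heavy atoms from the SMILES: 12 C.
Implicit hydrogens by atom environment:
  10 × C (aromatic): 1 H each → 10
  2 × C (aromatic): no H
  Total hydrogens = 10.
Molecular formula: C12H10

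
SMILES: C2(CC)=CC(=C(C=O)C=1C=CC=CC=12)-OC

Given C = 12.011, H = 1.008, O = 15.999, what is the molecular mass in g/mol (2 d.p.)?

Molecular formula: C14H14O2.
M = 14×12.011 + 14×1.008 + 2×15.999 = 214.26 g/mol.

214.26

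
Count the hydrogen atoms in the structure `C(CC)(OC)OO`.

10

Hydrogens are implicit in SMILES; fill each atom to its normal valence:
  2 × C: 3 H each → 6
  2 × O: no H
  1 × C: 2 H
  1 × C: 1 H
  1 × O: 1 H
  Total hydrogens = 10.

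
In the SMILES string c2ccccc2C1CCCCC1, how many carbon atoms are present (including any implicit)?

12

The symbol for carbon appears 12 times in the SMILES. Lowercase c denotes aromatic carbon and counts toward C.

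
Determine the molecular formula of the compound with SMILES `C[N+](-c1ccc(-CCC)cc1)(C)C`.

C12H20N+

Heavy atoms from the SMILES: 12 C, 1 N.
Implicit hydrogens by atom environment:
  4 × C: 3 H each → 12
  4 × C (aromatic): 1 H each → 4
  2 × C: 2 H each → 4
  2 × C (aromatic): no H
  1 × N (charge +1): no H
  Total hydrogens = 20.
Net charge +1.
Molecular formula: C12H20N+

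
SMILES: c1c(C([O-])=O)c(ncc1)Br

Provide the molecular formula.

C6H3BrNO2-

Heavy atoms from the SMILES: 1 Br, 6 C, 1 N, 2 O.
Implicit hydrogens by atom environment:
  3 × C (aromatic): 1 H each → 3
  2 × C (aromatic): no H
  1 × Br: no H
  1 × C: no H
  1 × N (aromatic): no H
  1 × O: no H
  1 × O (charge -1): no H
  Total hydrogens = 3.
Net charge -1.
Molecular formula: C6H3BrNO2-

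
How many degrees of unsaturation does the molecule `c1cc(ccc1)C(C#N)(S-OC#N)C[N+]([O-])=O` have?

Molecular formula from the SMILES: C10H7N3O3S.
DoU = (2C + 2 + N − H − X)/2 = (2·10 + 2 + 3 − 7 − 0)/2 = 18/2 = 9.
(Structurally: 1 ring(s) + 8 π bond(s) = 9.)

9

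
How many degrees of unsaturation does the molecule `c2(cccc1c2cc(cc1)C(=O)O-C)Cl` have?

8

Molecular formula from the SMILES: C12H9ClO2.
DoU = (2C + 2 + N − H − X)/2 = (2·12 + 2 + 0 − 9 − 1)/2 = 16/2 = 8.
(Structurally: 2 ring(s) + 6 π bond(s) = 8.)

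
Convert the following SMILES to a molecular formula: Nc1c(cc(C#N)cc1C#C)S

Heavy atoms from the SMILES: 9 C, 2 N, 1 S.
Implicit hydrogens by atom environment:
  4 × C (aromatic): no H
  2 × C (aromatic): 1 H each → 2
  2 × C: no H
  1 × C: 1 H
  1 × N: 2 H
  1 × N: no H
  1 × S: 1 H
  Total hydrogens = 6.
Molecular formula: C9H6N2S

C9H6N2S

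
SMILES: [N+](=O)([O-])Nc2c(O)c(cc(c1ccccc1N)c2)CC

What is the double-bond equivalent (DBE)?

9

Molecular formula from the SMILES: C14H15N3O3.
DoU = (2C + 2 + N − H − X)/2 = (2·14 + 2 + 3 − 15 − 0)/2 = 18/2 = 9.
(Structurally: 2 ring(s) + 7 π bond(s) = 9.)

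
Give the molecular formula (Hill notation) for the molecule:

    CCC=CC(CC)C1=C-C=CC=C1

C13H18

Heavy atoms from the SMILES: 13 C.
Implicit hydrogens by atom environment:
  5 × C (aromatic): 1 H each → 5
  3 × C: 1 H each → 3
  2 × C: 3 H each → 6
  2 × C: 2 H each → 4
  1 × C (aromatic): no H
  Total hydrogens = 18.
Molecular formula: C13H18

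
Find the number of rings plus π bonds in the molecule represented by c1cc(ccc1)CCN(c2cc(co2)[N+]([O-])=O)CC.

Molecular formula from the SMILES: C14H16N2O3.
DoU = (2C + 2 + N − H − X)/2 = (2·14 + 2 + 2 − 16 − 0)/2 = 16/2 = 8.
(Structurally: 2 ring(s) + 6 π bond(s) = 8.)

8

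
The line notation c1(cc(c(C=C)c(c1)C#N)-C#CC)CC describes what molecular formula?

Heavy atoms from the SMILES: 14 C, 1 N.
Implicit hydrogens by atom environment:
  4 × C (aromatic): no H
  3 × C: no H
  2 × C: 3 H each → 6
  2 × C: 2 H each → 4
  2 × C (aromatic): 1 H each → 2
  1 × C: 1 H
  1 × N: no H
  Total hydrogens = 13.
Molecular formula: C14H13N

C14H13N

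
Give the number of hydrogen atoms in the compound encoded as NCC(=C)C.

9

Hydrogens are implicit in SMILES; fill each atom to its normal valence:
  2 × C: 2 H each → 4
  1 × C: 3 H
  1 × C: no H
  1 × N: 2 H
  Total hydrogens = 9.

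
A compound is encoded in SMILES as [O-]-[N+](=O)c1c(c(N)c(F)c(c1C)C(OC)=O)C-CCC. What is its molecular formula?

Heavy atoms from the SMILES: 13 C, 1 F, 2 N, 4 O.
Implicit hydrogens by atom environment:
  6 × C (aromatic): no H
  3 × C: 3 H each → 9
  3 × C: 2 H each → 6
  3 × O: no H
  1 × C: no H
  1 × F: no H
  1 × N: 2 H
  1 × N (charge +1): no H
  1 × O (charge -1): no H
  Total hydrogens = 17.
Molecular formula: C13H17FN2O4

C13H17FN2O4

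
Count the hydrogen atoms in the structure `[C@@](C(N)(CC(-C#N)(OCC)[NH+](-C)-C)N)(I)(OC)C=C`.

Hydrogens are implicit in SMILES; fill each atom to its normal valence:
  4 × C: 3 H each → 12
  4 × C: no H
  3 × C: 2 H each → 6
  2 × N: 2 H each → 4
  2 × O: no H
  1 × C: 1 H
  1 × I: no H
  1 × N (charge +1): 1 H
  1 × N: no H
  Total hydrogens = 24.

24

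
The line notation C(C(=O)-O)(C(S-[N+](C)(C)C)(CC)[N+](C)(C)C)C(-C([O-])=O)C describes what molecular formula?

Heavy atoms from the SMILES: 14 C, 2 N, 4 O, 1 S.
Implicit hydrogens by atom environment:
  8 × C: 3 H each → 24
  3 × C: no H
  2 × C: 1 H each → 2
  2 × N (charge +1): no H
  2 × O: no H
  1 × C: 2 H
  1 × O: 1 H
  1 × O (charge -1): no H
  1 × S: no H
  Total hydrogens = 29.
Net charge +1.
Molecular formula: C14H29N2O4S+

C14H29N2O4S+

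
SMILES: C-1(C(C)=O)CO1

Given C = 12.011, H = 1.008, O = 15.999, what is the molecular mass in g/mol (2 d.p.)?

86.09

Molecular formula: C4H6O2.
M = 4×12.011 + 6×1.008 + 2×15.999 = 86.09 g/mol.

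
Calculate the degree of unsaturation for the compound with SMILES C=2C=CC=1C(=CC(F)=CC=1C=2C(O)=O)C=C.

Molecular formula from the SMILES: C13H9FO2.
DoU = (2C + 2 + N − H − X)/2 = (2·13 + 2 + 0 − 9 − 1)/2 = 18/2 = 9.
(Structurally: 2 ring(s) + 7 π bond(s) = 9.)

9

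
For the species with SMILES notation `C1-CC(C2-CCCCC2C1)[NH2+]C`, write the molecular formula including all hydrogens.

C11H22N+

Heavy atoms from the SMILES: 11 C, 1 N.
Implicit hydrogens by atom environment:
  7 × C: 2 H each → 14
  3 × C: 1 H each → 3
  1 × C: 3 H
  1 × N (charge +1): 2 H
  Total hydrogens = 22.
Net charge +1.
Molecular formula: C11H22N+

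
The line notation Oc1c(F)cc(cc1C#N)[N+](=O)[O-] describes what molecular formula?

C7H3FN2O3

Heavy atoms from the SMILES: 7 C, 1 F, 2 N, 3 O.
Implicit hydrogens by atom environment:
  4 × C (aromatic): no H
  2 × C (aromatic): 1 H each → 2
  1 × C: no H
  1 × F: no H
  1 × N: no H
  1 × N (charge +1): no H
  1 × O: 1 H
  1 × O: no H
  1 × O (charge -1): no H
  Total hydrogens = 3.
Molecular formula: C7H3FN2O3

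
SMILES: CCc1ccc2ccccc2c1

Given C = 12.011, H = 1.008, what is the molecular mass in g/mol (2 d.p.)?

156.23

Molecular formula: C12H12.
M = 12×12.011 + 12×1.008 = 156.23 g/mol.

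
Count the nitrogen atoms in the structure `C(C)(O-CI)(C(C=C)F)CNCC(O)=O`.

The symbol for nitrogen appears 1 time in the SMILES.

1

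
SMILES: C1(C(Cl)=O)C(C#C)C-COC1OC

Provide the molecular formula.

C9H11ClO3

Heavy atoms from the SMILES: 9 C, 1 Cl, 3 O.
Implicit hydrogens by atom environment:
  4 × C: 1 H each → 4
  3 × O: no H
  2 × C: 2 H each → 4
  2 × C: no H
  1 × C: 3 H
  1 × Cl: no H
  Total hydrogens = 11.
Molecular formula: C9H11ClO3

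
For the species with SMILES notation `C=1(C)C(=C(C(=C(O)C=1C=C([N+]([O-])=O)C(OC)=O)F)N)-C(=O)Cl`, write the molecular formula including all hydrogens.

C12H10ClFN2O6

Heavy atoms from the SMILES: 12 C, 1 Cl, 1 F, 2 N, 6 O.
Implicit hydrogens by atom environment:
  6 × C (aromatic): no H
  4 × O: no H
  3 × C: no H
  2 × C: 3 H each → 6
  1 × C: 1 H
  1 × Cl: no H
  1 × F: no H
  1 × N: 2 H
  1 × N (charge +1): no H
  1 × O: 1 H
  1 × O (charge -1): no H
  Total hydrogens = 10.
Molecular formula: C12H10ClFN2O6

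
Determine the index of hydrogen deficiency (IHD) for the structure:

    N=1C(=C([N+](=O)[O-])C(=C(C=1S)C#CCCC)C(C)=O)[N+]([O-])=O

9

Molecular formula from the SMILES: C12H11N3O5S.
DoU = (2C + 2 + N − H − X)/2 = (2·12 + 2 + 3 − 11 − 0)/2 = 18/2 = 9.
(Structurally: 1 ring(s) + 8 π bond(s) = 9.)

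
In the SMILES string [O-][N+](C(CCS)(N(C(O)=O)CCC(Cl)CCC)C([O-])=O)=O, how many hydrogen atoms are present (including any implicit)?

18

Hydrogens are implicit in SMILES; fill each atom to its normal valence:
  6 × C: 2 H each → 12
  3 × C: no H
  3 × O: no H
  2 × O (charge -1): no H
  1 × C: 3 H
  1 × C: 1 H
  1 × Cl: no H
  1 × N: no H
  1 × N (charge +1): no H
  1 × O: 1 H
  1 × S: 1 H
  Total hydrogens = 18.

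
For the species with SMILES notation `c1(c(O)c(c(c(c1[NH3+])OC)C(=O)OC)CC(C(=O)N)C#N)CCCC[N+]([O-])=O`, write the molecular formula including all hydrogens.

C17H23N4O7+

Heavy atoms from the SMILES: 17 C, 4 N, 7 O.
Implicit hydrogens by atom environment:
  6 × C (aromatic): no H
  5 × C: 2 H each → 10
  5 × O: no H
  3 × C: no H
  2 × C: 3 H each → 6
  1 × C: 1 H
  1 × N (charge +1): 3 H
  1 × N: 2 H
  1 × N: no H
  1 × N (charge +1): no H
  1 × O: 1 H
  1 × O (charge -1): no H
  Total hydrogens = 23.
Net charge +1.
Molecular formula: C17H23N4O7+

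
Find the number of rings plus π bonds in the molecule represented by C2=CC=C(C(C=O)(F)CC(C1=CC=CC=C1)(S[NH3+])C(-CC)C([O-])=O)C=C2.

10

Molecular formula from the SMILES: C20H22FNO3S.
DoU = (2C + 2 + N − H − X)/2 = (2·20 + 2 + 1 − 22 − 1)/2 = 20/2 = 10.
(Structurally: 2 ring(s) + 8 π bond(s) = 10.)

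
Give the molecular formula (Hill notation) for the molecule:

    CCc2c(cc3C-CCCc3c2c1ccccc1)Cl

C18H19Cl

Heavy atoms from the SMILES: 18 C, 1 Cl.
Implicit hydrogens by atom environment:
  6 × C (aromatic): 1 H each → 6
  6 × C (aromatic): no H
  5 × C: 2 H each → 10
  1 × C: 3 H
  1 × Cl: no H
  Total hydrogens = 19.
Molecular formula: C18H19Cl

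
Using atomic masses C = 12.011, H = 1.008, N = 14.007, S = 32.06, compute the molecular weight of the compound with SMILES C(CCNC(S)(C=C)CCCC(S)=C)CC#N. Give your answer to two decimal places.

Molecular formula: C13H22N2S2.
M = 13×12.011 + 22×1.008 + 2×14.007 + 2×32.06 = 270.45 g/mol.

270.45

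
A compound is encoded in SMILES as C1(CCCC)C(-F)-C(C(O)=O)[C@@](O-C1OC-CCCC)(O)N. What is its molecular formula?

C15H28FNO5

Heavy atoms from the SMILES: 15 C, 1 F, 1 N, 5 O.
Implicit hydrogens by atom environment:
  7 × C: 2 H each → 14
  4 × C: 1 H each → 4
  3 × O: no H
  2 × C: 3 H each → 6
  2 × C: no H
  2 × O: 1 H each → 2
  1 × F: no H
  1 × N: 2 H
  Total hydrogens = 28.
Molecular formula: C15H28FNO5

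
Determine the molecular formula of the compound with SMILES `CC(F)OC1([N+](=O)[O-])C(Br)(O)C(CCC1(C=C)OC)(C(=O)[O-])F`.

Heavy atoms from the SMILES: 1 Br, 12 C, 2 F, 1 N, 7 O.
Implicit hydrogens by atom environment:
  5 × C: no H
  4 × O: no H
  3 × C: 2 H each → 6
  2 × C: 3 H each → 6
  2 × C: 1 H each → 2
  2 × F: no H
  2 × O (charge -1): no H
  1 × Br: no H
  1 × N (charge +1): no H
  1 × O: 1 H
  Total hydrogens = 15.
Net charge -1.
Molecular formula: C12H15BrF2NO7-

C12H15BrF2NO7-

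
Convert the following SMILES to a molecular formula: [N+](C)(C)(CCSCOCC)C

C8H20NOS+

Heavy atoms from the SMILES: 8 C, 1 N, 1 O, 1 S.
Implicit hydrogens by atom environment:
  4 × C: 3 H each → 12
  4 × C: 2 H each → 8
  1 × N (charge +1): no H
  1 × O: no H
  1 × S: no H
  Total hydrogens = 20.
Net charge +1.
Molecular formula: C8H20NOS+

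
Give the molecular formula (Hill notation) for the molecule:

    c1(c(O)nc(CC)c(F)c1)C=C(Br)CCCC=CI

Heavy atoms from the SMILES: 1 Br, 14 C, 1 F, 1 I, 1 N, 1 O.
Implicit hydrogens by atom environment:
  4 × C: 2 H each → 8
  4 × C (aromatic): no H
  3 × C: 1 H each → 3
  1 × Br: no H
  1 × C: 3 H
  1 × C (aromatic): 1 H
  1 × C: no H
  1 × F: no H
  1 × I: no H
  1 × N (aromatic): no H
  1 × O: 1 H
  Total hydrogens = 16.
Molecular formula: C14H16BrFINO

C14H16BrFINO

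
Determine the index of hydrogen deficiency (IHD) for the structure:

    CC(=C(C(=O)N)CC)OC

Molecular formula from the SMILES: C7H13NO2.
DoU = (2C + 2 + N − H − X)/2 = (2·7 + 2 + 1 − 13 − 0)/2 = 4/2 = 2.
(Structurally: 0 ring(s) + 2 π bond(s) = 2.)

2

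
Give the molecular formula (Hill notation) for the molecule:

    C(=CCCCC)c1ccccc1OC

C13H18O

Heavy atoms from the SMILES: 13 C, 1 O.
Implicit hydrogens by atom environment:
  4 × C (aromatic): 1 H each → 4
  3 × C: 2 H each → 6
  2 × C: 3 H each → 6
  2 × C: 1 H each → 2
  2 × C (aromatic): no H
  1 × O: no H
  Total hydrogens = 18.
Molecular formula: C13H18O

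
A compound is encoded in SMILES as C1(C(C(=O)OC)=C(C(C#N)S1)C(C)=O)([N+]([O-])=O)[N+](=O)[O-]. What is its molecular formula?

Heavy atoms from the SMILES: 9 C, 3 N, 7 O, 1 S.
Implicit hydrogens by atom environment:
  6 × C: no H
  5 × O: no H
  2 × C: 3 H each → 6
  2 × N (charge +1): no H
  2 × O (charge -1): no H
  1 × C: 1 H
  1 × N: no H
  1 × S: no H
  Total hydrogens = 7.
Molecular formula: C9H7N3O7S

C9H7N3O7S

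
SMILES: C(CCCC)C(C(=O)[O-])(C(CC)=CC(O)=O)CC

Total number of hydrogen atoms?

Hydrogens are implicit in SMILES; fill each atom to its normal valence:
  6 × C: 2 H each → 12
  4 × C: no H
  3 × C: 3 H each → 9
  2 × O: no H
  1 × C: 1 H
  1 × O: 1 H
  1 × O (charge -1): no H
  Total hydrogens = 23.

23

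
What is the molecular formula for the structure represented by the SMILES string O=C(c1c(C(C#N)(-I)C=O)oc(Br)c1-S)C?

C9H5BrINO3S

Heavy atoms from the SMILES: 1 Br, 9 C, 1 I, 1 N, 3 O, 1 S.
Implicit hydrogens by atom environment:
  4 × C (aromatic): no H
  3 × C: no H
  2 × O: no H
  1 × Br: no H
  1 × C: 3 H
  1 × C: 1 H
  1 × I: no H
  1 × N: no H
  1 × O (aromatic): no H
  1 × S: 1 H
  Total hydrogens = 5.
Molecular formula: C9H5BrINO3S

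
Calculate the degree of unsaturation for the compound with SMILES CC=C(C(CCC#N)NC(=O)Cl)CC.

Molecular formula from the SMILES: C10H15ClN2O.
DoU = (2C + 2 + N − H − X)/2 = (2·10 + 2 + 2 − 15 − 1)/2 = 8/2 = 4.
(Structurally: 0 ring(s) + 4 π bond(s) = 4.)

4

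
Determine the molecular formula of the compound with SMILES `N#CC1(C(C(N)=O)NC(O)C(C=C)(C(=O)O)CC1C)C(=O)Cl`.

C13H16ClN3O5

Heavy atoms from the SMILES: 13 C, 1 Cl, 3 N, 5 O.
Implicit hydrogens by atom environment:
  6 × C: no H
  4 × C: 1 H each → 4
  3 × O: no H
  2 × C: 2 H each → 4
  2 × O: 1 H each → 2
  1 × C: 3 H
  1 × Cl: no H
  1 × N: 2 H
  1 × N: 1 H
  1 × N: no H
  Total hydrogens = 16.
Molecular formula: C13H16ClN3O5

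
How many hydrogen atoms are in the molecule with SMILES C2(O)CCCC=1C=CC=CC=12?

Hydrogens are implicit in SMILES; fill each atom to its normal valence:
  4 × C (aromatic): 1 H each → 4
  3 × C: 2 H each → 6
  2 × C (aromatic): no H
  1 × C: 1 H
  1 × O: 1 H
  Total hydrogens = 12.

12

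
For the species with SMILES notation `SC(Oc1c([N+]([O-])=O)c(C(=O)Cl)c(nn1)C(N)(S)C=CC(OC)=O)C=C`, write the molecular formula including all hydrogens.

Heavy atoms from the SMILES: 13 C, 1 Cl, 4 N, 6 O, 2 S.
Implicit hydrogens by atom environment:
  5 × O: no H
  4 × C: 1 H each → 4
  4 × C (aromatic): no H
  3 × C: no H
  2 × N (aromatic): no H
  2 × S: 1 H each → 2
  1 × C: 3 H
  1 × C: 2 H
  1 × Cl: no H
  1 × N: 2 H
  1 × N (charge +1): no H
  1 × O (charge -1): no H
  Total hydrogens = 13.
Molecular formula: C13H13ClN4O6S2

C13H13ClN4O6S2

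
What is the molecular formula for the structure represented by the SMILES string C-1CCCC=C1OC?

C7H12O

Heavy atoms from the SMILES: 7 C, 1 O.
Implicit hydrogens by atom environment:
  4 × C: 2 H each → 8
  1 × C: 3 H
  1 × C: 1 H
  1 × C: no H
  1 × O: no H
  Total hydrogens = 12.
Molecular formula: C7H12O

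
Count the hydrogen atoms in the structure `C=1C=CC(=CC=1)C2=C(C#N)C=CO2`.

Hydrogens are implicit in SMILES; fill each atom to its normal valence:
  7 × C (aromatic): 1 H each → 7
  3 × C (aromatic): no H
  1 × C: no H
  1 × N: no H
  1 × O (aromatic): no H
  Total hydrogens = 7.

7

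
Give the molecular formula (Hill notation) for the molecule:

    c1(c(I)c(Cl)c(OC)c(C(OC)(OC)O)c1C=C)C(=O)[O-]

C13H13ClIO6-

Heavy atoms from the SMILES: 13 C, 1 Cl, 1 I, 6 O.
Implicit hydrogens by atom environment:
  6 × C (aromatic): no H
  4 × O: no H
  3 × C: 3 H each → 9
  2 × C: no H
  1 × C: 2 H
  1 × C: 1 H
  1 × Cl: no H
  1 × I: no H
  1 × O: 1 H
  1 × O (charge -1): no H
  Total hydrogens = 13.
Net charge -1.
Molecular formula: C13H13ClIO6-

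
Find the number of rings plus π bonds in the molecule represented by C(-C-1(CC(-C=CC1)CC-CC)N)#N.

4

Molecular formula from the SMILES: C11H18N2.
DoU = (2C + 2 + N − H − X)/2 = (2·11 + 2 + 2 − 18 − 0)/2 = 8/2 = 4.
(Structurally: 1 ring(s) + 3 π bond(s) = 4.)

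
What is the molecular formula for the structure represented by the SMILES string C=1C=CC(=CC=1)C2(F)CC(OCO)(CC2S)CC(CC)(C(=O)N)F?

Heavy atoms from the SMILES: 17 C, 2 F, 1 N, 3 O, 1 S.
Implicit hydrogens by atom environment:
  5 × C: 2 H each → 10
  5 × C (aromatic): 1 H each → 5
  4 × C: no H
  2 × F: no H
  2 × O: no H
  1 × C: 3 H
  1 × C: 1 H
  1 × C (aromatic): no H
  1 × N: 2 H
  1 × O: 1 H
  1 × S: 1 H
  Total hydrogens = 23.
Molecular formula: C17H23F2NO3S

C17H23F2NO3S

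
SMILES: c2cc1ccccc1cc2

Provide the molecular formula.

Heavy atoms from the SMILES: 10 C.
Implicit hydrogens by atom environment:
  8 × C (aromatic): 1 H each → 8
  2 × C (aromatic): no H
  Total hydrogens = 8.
Molecular formula: C10H8

C10H8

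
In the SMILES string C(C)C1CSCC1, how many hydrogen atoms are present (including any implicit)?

Hydrogens are implicit in SMILES; fill each atom to its normal valence:
  4 × C: 2 H each → 8
  1 × C: 3 H
  1 × C: 1 H
  1 × S: no H
  Total hydrogens = 12.

12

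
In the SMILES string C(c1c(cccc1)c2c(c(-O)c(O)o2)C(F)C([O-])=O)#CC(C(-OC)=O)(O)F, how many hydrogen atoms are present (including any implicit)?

11

Hydrogens are implicit in SMILES; fill each atom to its normal valence:
  6 × C (aromatic): no H
  5 × C: no H
  4 × C (aromatic): 1 H each → 4
  3 × O: 1 H each → 3
  3 × O: no H
  2 × F: no H
  1 × C: 3 H
  1 × C: 1 H
  1 × O (aromatic): no H
  1 × O (charge -1): no H
  Total hydrogens = 11.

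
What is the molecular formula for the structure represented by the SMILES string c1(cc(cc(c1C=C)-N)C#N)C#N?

Heavy atoms from the SMILES: 10 C, 3 N.
Implicit hydrogens by atom environment:
  4 × C (aromatic): no H
  2 × C (aromatic): 1 H each → 2
  2 × C: no H
  2 × N: no H
  1 × C: 2 H
  1 × C: 1 H
  1 × N: 2 H
  Total hydrogens = 7.
Molecular formula: C10H7N3

C10H7N3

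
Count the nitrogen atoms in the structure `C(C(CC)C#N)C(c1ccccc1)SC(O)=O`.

1

The symbol for nitrogen appears 1 time in the SMILES.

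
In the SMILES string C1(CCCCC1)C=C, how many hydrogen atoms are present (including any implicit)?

14

Hydrogens are implicit in SMILES; fill each atom to its normal valence:
  6 × C: 2 H each → 12
  2 × C: 1 H each → 2
  Total hydrogens = 14.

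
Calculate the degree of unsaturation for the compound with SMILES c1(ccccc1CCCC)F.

Molecular formula from the SMILES: C10H13F.
DoU = (2C + 2 + N − H − X)/2 = (2·10 + 2 + 0 − 13 − 1)/2 = 8/2 = 4.
(Structurally: 1 ring(s) + 3 π bond(s) = 4.)

4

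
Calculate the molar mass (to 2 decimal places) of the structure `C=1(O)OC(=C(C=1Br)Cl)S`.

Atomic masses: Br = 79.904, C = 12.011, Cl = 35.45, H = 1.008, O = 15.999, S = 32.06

229.47

Molecular formula: C4H2BrClO2S.
M = 1×79.904 + 4×12.011 + 1×35.45 + 2×1.008 + 2×15.999 + 1×32.06 = 229.47 g/mol.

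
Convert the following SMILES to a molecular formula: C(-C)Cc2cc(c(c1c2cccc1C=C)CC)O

C17H20O

Heavy atoms from the SMILES: 17 C, 1 O.
Implicit hydrogens by atom environment:
  6 × C (aromatic): no H
  4 × C: 2 H each → 8
  4 × C (aromatic): 1 H each → 4
  2 × C: 3 H each → 6
  1 × C: 1 H
  1 × O: 1 H
  Total hydrogens = 20.
Molecular formula: C17H20O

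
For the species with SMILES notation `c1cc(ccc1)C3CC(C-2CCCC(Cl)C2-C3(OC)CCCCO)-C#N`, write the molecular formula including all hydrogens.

Heavy atoms from the SMILES: 22 C, 1 Cl, 1 N, 2 O.
Implicit hydrogens by atom environment:
  8 × C: 2 H each → 16
  5 × C: 1 H each → 5
  5 × C (aromatic): 1 H each → 5
  2 × C: no H
  1 × C: 3 H
  1 × C (aromatic): no H
  1 × Cl: no H
  1 × N: no H
  1 × O: 1 H
  1 × O: no H
  Total hydrogens = 30.
Molecular formula: C22H30ClNO2

C22H30ClNO2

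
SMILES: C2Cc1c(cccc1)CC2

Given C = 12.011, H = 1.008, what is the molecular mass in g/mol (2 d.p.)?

132.21

Molecular formula: C10H12.
M = 10×12.011 + 12×1.008 = 132.21 g/mol.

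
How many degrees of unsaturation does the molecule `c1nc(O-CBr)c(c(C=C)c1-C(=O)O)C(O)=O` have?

7

Molecular formula from the SMILES: C10H8BrNO5.
DoU = (2C + 2 + N − H − X)/2 = (2·10 + 2 + 1 − 8 − 1)/2 = 14/2 = 7.
(Structurally: 1 ring(s) + 6 π bond(s) = 7.)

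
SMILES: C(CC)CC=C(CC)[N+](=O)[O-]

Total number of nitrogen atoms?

The symbol for nitrogen appears 1 time in the SMILES.

1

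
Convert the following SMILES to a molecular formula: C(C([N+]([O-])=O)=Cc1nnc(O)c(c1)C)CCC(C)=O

C12H15N3O4

Heavy atoms from the SMILES: 12 C, 3 N, 4 O.
Implicit hydrogens by atom environment:
  3 × C: 2 H each → 6
  3 × C (aromatic): no H
  2 × C: 3 H each → 6
  2 × C: no H
  2 × N (aromatic): no H
  2 × O: no H
  1 × C (aromatic): 1 H
  1 × C: 1 H
  1 × N (charge +1): no H
  1 × O: 1 H
  1 × O (charge -1): no H
  Total hydrogens = 15.
Molecular formula: C12H15N3O4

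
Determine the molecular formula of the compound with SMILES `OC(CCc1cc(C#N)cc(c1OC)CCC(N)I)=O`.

C14H17IN2O3

Heavy atoms from the SMILES: 14 C, 1 I, 2 N, 3 O.
Implicit hydrogens by atom environment:
  4 × C: 2 H each → 8
  4 × C (aromatic): no H
  2 × C (aromatic): 1 H each → 2
  2 × C: no H
  2 × O: no H
  1 × C: 3 H
  1 × C: 1 H
  1 × I: no H
  1 × N: 2 H
  1 × N: no H
  1 × O: 1 H
  Total hydrogens = 17.
Molecular formula: C14H17IN2O3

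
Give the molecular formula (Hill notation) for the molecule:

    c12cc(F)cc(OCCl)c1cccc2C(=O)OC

Heavy atoms from the SMILES: 13 C, 1 Cl, 1 F, 3 O.
Implicit hydrogens by atom environment:
  5 × C (aromatic): 1 H each → 5
  5 × C (aromatic): no H
  3 × O: no H
  1 × C: 3 H
  1 × C: 2 H
  1 × C: no H
  1 × Cl: no H
  1 × F: no H
  Total hydrogens = 10.
Molecular formula: C13H10ClFO3

C13H10ClFO3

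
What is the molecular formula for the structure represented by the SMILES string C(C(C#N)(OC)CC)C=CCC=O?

Heavy atoms from the SMILES: 10 C, 1 N, 2 O.
Implicit hydrogens by atom environment:
  3 × C: 2 H each → 6
  3 × C: 1 H each → 3
  2 × C: 3 H each → 6
  2 × C: no H
  2 × O: no H
  1 × N: no H
  Total hydrogens = 15.
Molecular formula: C10H15NO2

C10H15NO2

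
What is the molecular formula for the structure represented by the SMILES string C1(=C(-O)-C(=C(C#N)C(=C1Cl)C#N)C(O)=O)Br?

C9H2BrClN2O3

Heavy atoms from the SMILES: 1 Br, 9 C, 1 Cl, 2 N, 3 O.
Implicit hydrogens by atom environment:
  6 × C (aromatic): no H
  3 × C: no H
  2 × N: no H
  2 × O: 1 H each → 2
  1 × Br: no H
  1 × Cl: no H
  1 × O: no H
  Total hydrogens = 2.
Molecular formula: C9H2BrClN2O3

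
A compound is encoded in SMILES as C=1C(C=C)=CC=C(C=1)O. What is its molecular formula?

C8H8O

Heavy atoms from the SMILES: 8 C, 1 O.
Implicit hydrogens by atom environment:
  4 × C (aromatic): 1 H each → 4
  2 × C (aromatic): no H
  1 × C: 2 H
  1 × C: 1 H
  1 × O: 1 H
  Total hydrogens = 8.
Molecular formula: C8H8O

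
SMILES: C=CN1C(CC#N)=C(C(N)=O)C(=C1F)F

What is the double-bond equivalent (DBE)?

7

Molecular formula from the SMILES: C9H7F2N3O.
DoU = (2C + 2 + N − H − X)/2 = (2·9 + 2 + 3 − 7 − 2)/2 = 14/2 = 7.
(Structurally: 1 ring(s) + 6 π bond(s) = 7.)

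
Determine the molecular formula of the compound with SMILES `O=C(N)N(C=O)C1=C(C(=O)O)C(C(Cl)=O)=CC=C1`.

Heavy atoms from the SMILES: 10 C, 1 Cl, 2 N, 5 O.
Implicit hydrogens by atom environment:
  4 × O: no H
  3 × C (aromatic): 1 H each → 3
  3 × C (aromatic): no H
  3 × C: no H
  1 × C: 1 H
  1 × Cl: no H
  1 × N: 2 H
  1 × N: no H
  1 × O: 1 H
  Total hydrogens = 7.
Molecular formula: C10H7ClN2O5

C10H7ClN2O5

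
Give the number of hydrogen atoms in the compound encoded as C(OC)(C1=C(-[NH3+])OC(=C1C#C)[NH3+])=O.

Hydrogens are implicit in SMILES; fill each atom to its normal valence:
  4 × C (aromatic): no H
  2 × C: no H
  2 × N (charge +1): 3 H each → 6
  2 × O: no H
  1 × C: 3 H
  1 × C: 1 H
  1 × O (aromatic): no H
  Total hydrogens = 10.

10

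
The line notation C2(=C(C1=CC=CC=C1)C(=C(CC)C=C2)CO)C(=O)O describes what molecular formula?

C16H16O3

Heavy atoms from the SMILES: 16 C, 3 O.
Implicit hydrogens by atom environment:
  7 × C (aromatic): 1 H each → 7
  5 × C (aromatic): no H
  2 × C: 2 H each → 4
  2 × O: 1 H each → 2
  1 × C: 3 H
  1 × C: no H
  1 × O: no H
  Total hydrogens = 16.
Molecular formula: C16H16O3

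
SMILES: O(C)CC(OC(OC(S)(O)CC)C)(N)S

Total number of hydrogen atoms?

Hydrogens are implicit in SMILES; fill each atom to its normal valence:
  3 × C: 3 H each → 9
  3 × O: no H
  2 × C: 2 H each → 4
  2 × C: no H
  2 × S: 1 H each → 2
  1 × C: 1 H
  1 × N: 2 H
  1 × O: 1 H
  Total hydrogens = 19.

19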